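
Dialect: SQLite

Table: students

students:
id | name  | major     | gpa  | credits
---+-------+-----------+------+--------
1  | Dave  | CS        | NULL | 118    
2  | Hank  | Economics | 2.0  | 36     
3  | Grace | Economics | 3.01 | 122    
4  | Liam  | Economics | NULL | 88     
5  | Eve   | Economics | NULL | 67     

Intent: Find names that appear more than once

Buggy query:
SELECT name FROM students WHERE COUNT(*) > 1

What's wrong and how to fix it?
Bug: COUNT(*) is an aggregate and cannot be used in WHERE

Fix: GROUP BY name, then filter groups with HAVING COUNT(*) > 1

Corrected query:
SELECT name FROM students GROUP BY name HAVING COUNT(*) > 1

Result:
(no rows)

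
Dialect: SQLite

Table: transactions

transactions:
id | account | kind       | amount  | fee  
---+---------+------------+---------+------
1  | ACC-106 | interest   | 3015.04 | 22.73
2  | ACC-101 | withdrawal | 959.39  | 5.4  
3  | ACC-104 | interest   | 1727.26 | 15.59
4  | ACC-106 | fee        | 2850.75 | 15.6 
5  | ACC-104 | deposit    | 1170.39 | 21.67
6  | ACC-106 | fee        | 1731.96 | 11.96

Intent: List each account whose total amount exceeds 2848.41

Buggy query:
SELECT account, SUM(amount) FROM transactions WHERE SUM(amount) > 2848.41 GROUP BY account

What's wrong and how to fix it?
Bug: Aggregate functions cannot appear in a WHERE clause

Fix: Use HAVING (which filters groups after aggregation) instead of WHERE

Corrected query:
SELECT account, SUM(amount) FROM transactions GROUP BY account HAVING SUM(amount) > 2848.41

Result:
account | SUM(amount)
--------+------------
ACC-104 | 2897.65    
ACC-106 | 7597.75    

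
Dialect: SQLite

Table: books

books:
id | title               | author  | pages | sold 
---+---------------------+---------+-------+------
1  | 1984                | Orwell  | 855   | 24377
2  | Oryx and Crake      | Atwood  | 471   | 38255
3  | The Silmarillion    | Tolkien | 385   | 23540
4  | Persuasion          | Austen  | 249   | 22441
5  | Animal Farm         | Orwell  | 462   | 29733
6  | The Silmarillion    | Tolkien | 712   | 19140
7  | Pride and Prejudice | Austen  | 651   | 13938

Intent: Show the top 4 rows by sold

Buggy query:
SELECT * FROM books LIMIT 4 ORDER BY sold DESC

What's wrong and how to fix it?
Bug: ORDER BY cannot follow LIMIT; LIMIT is the final clause

Fix: Sort with ORDER BY, then apply LIMIT

Corrected query:
SELECT * FROM books ORDER BY sold DESC LIMIT 4

Result:
id | title            | author  | pages | sold 
---+------------------+---------+-------+------
2  | Oryx and Crake   | Atwood  | 471   | 38255
5  | Animal Farm      | Orwell  | 462   | 29733
1  | 1984             | Orwell  | 855   | 24377
3  | The Silmarillion | Tolkien | 385   | 23540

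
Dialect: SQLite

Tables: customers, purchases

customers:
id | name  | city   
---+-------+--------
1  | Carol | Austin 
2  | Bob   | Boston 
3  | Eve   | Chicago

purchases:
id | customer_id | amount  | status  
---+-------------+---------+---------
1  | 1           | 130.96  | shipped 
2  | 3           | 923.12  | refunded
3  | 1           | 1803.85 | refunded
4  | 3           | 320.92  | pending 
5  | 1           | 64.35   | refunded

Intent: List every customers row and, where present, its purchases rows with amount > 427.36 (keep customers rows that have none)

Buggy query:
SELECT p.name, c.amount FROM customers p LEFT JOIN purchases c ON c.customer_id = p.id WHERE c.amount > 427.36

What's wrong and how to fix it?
Bug: A WHERE condition on the right-hand table after LEFT JOIN drops unmatched parents

Fix: Put 'c.amount > 427.36' in the JOIN's ON clause instead of WHERE

Corrected query:
SELECT p.name, c.amount FROM customers p LEFT JOIN purchases c ON c.customer_id = p.id AND c.amount > 427.36

Result:
name  | amount 
------+--------
Carol | 1803.85
Bob   | NULL   
Eve   | 923.12 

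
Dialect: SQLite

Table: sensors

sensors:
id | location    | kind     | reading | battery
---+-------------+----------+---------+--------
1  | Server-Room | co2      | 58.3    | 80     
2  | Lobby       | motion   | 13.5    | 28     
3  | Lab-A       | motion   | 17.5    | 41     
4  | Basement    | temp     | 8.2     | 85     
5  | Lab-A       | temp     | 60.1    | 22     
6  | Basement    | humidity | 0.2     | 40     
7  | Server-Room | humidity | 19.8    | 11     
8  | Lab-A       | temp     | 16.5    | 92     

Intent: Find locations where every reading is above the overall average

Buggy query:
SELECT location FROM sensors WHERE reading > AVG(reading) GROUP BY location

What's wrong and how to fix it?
Bug: WHERE evaluates per row before aggregation, so AVG() is unavailable

Fix: Compute the overall average in a scalar subquery and compare each group's MIN against it in HAVING

Corrected query:
SELECT location FROM sensors GROUP BY location HAVING MIN(reading) > (SELECT AVG(reading) FROM sensors)

Result:
(no rows)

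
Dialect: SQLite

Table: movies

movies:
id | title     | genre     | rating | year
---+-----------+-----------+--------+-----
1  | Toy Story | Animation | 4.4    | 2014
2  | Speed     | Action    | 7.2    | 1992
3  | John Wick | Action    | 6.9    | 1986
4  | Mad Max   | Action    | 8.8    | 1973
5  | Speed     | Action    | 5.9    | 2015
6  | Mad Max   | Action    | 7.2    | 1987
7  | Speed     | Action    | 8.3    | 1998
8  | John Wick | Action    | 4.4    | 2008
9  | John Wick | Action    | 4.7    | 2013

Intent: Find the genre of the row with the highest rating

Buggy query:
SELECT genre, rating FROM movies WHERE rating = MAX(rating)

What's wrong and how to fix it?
Bug: WHERE is evaluated per row; an aggregate over the whole table isn't defined there

Fix: Wrap MAX in a scalar subquery so WHERE compares against a single value

Corrected query:
SELECT genre, rating FROM movies WHERE rating = (SELECT MAX(rating) FROM movies)

Result:
genre  | rating
-------+-------
Action | 8.8   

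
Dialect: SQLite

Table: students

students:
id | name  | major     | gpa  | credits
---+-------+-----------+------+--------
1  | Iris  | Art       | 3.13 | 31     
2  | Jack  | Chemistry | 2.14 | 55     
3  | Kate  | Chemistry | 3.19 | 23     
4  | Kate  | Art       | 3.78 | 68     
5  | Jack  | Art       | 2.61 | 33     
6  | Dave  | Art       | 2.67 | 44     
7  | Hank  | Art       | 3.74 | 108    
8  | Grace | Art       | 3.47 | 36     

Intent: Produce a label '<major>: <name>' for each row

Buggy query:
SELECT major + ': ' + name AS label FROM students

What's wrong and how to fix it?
Bug: SQLite uses || for string concatenation; + coerces text to numbers (yielding 0)

Fix: Replace + with || to concatenate text

Corrected query:
SELECT major || ': ' || name AS label FROM students

Result:
label          
---------------
Art: Iris      
Chemistry: Jack
Chemistry: Kate
Art: Kate      
Art: Jack      
Art: Dave      
Art: Hank      
Art: Grace     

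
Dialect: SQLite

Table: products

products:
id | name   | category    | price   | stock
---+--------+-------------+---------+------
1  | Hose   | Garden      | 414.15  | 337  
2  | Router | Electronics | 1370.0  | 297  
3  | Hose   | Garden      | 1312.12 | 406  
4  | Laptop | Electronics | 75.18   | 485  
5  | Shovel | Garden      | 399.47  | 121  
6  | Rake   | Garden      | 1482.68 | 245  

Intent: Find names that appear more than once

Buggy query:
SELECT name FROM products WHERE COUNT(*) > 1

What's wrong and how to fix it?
Bug: COUNT(*) is an aggregate and cannot be used in WHERE

Fix: GROUP BY name, then filter groups with HAVING COUNT(*) > 1

Corrected query:
SELECT name FROM products GROUP BY name HAVING COUNT(*) > 1

Result:
name
----
Hose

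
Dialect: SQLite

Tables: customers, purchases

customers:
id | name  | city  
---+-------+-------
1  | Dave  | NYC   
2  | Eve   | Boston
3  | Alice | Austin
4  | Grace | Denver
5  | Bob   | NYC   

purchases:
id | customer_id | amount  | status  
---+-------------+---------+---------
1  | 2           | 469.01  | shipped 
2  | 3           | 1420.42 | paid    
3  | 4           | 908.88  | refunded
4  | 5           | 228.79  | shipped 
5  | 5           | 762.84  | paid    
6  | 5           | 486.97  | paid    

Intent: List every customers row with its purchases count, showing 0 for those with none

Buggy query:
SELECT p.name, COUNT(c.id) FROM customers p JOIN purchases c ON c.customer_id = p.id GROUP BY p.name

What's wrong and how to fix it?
Bug: An inner join excludes parents with zero children

Fix: Switch to LEFT JOIN to retain unmatched parent rows

Corrected query:
SELECT p.name, COUNT(c.id) FROM customers p LEFT JOIN purchases c ON c.customer_id = p.id GROUP BY p.name

Result:
name  | COUNT(c.id)
------+------------
Alice | 1          
Bob   | 3          
Dave  | 0          
Eve   | 1          
Grace | 1          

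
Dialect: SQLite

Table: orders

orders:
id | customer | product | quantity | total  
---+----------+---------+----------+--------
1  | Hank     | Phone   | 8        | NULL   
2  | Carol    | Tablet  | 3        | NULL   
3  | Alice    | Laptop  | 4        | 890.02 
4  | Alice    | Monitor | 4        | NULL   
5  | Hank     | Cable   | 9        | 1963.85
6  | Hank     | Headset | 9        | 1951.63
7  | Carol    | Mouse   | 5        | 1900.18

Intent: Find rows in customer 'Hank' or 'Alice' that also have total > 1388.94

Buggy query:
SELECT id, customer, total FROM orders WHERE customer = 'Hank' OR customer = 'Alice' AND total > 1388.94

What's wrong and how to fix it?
Bug: AND binds tighter than OR, so this parses as customer = 'Hank' OR (customer = 'Alice' AND total > 1388.94)

Fix: Group the OR with parentheses (or use IN), then AND the threshold

Corrected query:
SELECT id, customer, total FROM orders WHERE (customer = 'Hank' OR customer = 'Alice') AND total > 1388.94

Result:
id | customer | total  
---+----------+--------
5  | Hank     | 1963.85
6  | Hank     | 1951.63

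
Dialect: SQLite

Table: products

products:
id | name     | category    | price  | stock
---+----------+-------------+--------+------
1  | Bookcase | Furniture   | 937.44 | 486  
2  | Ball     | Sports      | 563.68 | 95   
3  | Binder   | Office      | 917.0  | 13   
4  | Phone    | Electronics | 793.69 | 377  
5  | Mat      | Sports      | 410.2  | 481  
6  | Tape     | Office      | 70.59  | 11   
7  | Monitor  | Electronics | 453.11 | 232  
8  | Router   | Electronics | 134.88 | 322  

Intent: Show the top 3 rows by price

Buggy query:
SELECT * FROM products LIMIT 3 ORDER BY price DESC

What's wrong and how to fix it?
Bug: LIMIT must come after ORDER BY

Fix: Sort with ORDER BY, then apply LIMIT

Corrected query:
SELECT * FROM products ORDER BY price DESC LIMIT 3

Result:
id | name     | category    | price  | stock
---+----------+-------------+--------+------
1  | Bookcase | Furniture   | 937.44 | 486  
3  | Binder   | Office      | 917    | 13   
4  | Phone    | Electronics | 793.69 | 377  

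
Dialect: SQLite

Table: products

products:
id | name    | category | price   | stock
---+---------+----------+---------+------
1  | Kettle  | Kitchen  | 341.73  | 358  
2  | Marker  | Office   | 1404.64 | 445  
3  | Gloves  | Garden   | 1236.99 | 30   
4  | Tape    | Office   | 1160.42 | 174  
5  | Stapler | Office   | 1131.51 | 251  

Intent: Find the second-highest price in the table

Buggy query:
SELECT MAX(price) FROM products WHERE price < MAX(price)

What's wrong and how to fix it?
Bug: The inner MAX is an aggregate inside WHERE, which is not allowed

Fix: Put the inner MAX in a scalar subquery

Corrected query:
SELECT MAX(price) FROM products WHERE price < (SELECT MAX(price) FROM products)

Result:
MAX(price)
----------
1236.99   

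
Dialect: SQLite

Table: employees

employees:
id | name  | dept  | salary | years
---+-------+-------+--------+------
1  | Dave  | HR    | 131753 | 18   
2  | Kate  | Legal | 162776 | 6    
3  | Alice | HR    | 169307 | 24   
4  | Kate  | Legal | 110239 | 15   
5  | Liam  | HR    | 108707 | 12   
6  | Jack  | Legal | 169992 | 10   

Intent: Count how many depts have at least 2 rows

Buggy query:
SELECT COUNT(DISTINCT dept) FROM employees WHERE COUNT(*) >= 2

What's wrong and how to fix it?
Bug: WHERE filters individual rows, not groups, so a group-level COUNT is invalid there

Fix: Use a subquery that GROUPs and filters with HAVING, then count its rows

Corrected query:
SELECT COUNT(*) FROM (SELECT dept FROM employees GROUP BY dept HAVING COUNT(*) >= 2)

Result:
COUNT(*)
--------
2       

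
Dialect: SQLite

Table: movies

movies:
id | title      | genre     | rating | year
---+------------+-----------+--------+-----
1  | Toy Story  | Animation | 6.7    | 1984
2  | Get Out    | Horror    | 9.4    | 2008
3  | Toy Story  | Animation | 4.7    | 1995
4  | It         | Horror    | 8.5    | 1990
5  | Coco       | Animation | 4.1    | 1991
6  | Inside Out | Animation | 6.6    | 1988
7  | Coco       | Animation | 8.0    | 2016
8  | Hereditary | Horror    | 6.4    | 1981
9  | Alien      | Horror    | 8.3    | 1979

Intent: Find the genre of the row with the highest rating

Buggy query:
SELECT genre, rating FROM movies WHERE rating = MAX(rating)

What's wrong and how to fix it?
Bug: MAX(rating) is an aggregate and cannot be used directly in WHERE

Fix: Use a subquery: WHERE rating = (SELECT MAX(rating) FROM movies)

Corrected query:
SELECT genre, rating FROM movies WHERE rating = (SELECT MAX(rating) FROM movies)

Result:
genre  | rating
-------+-------
Horror | 9.4   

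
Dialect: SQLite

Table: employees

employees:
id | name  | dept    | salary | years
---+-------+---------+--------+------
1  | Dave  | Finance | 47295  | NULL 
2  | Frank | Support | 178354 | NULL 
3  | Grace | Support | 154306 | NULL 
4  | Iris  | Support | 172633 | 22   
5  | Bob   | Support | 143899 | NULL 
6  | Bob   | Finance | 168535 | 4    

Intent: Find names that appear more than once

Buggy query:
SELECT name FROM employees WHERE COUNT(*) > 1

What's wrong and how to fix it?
Bug: WHERE can't reference COUNT(*); aggregates are computed after WHERE

Fix: GROUP BY name, then filter groups with HAVING COUNT(*) > 1

Corrected query:
SELECT name FROM employees GROUP BY name HAVING COUNT(*) > 1

Result:
name
----
Bob 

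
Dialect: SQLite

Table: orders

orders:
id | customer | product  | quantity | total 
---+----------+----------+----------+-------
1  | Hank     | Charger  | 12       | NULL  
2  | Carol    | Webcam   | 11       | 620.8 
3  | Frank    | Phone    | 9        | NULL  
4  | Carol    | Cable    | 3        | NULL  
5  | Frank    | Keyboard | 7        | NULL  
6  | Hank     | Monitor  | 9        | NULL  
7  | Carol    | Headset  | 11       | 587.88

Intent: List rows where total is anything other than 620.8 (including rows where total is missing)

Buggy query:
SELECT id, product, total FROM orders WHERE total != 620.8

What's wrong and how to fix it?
Bug: Inequality against NULL is unknown, not true; rows with NULL are dropped

Fix: Handle NULL separately with IS NULL alongside the inequality

Corrected query:
SELECT id, product, total FROM orders WHERE total != 620.8 OR total IS NULL

Result:
id | product  | total 
---+----------+-------
1  | Charger  | NULL  
3  | Phone    | NULL  
4  | Cable    | NULL  
5  | Keyboard | NULL  
6  | Monitor  | NULL  
7  | Headset  | 587.88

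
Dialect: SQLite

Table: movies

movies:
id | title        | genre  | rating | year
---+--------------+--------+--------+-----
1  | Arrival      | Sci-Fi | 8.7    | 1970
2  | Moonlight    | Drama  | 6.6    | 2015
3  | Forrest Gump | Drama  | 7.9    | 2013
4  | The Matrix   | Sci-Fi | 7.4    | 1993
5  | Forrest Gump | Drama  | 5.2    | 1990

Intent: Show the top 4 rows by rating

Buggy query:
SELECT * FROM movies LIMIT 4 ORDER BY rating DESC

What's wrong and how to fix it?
Bug: LIMIT must come after ORDER BY

Fix: Sort with ORDER BY, then apply LIMIT

Corrected query:
SELECT * FROM movies ORDER BY rating DESC LIMIT 4

Result:
id | title        | genre  | rating | year
---+--------------+--------+--------+-----
1  | Arrival      | Sci-Fi | 8.7    | 1970
3  | Forrest Gump | Drama  | 7.9    | 2013
4  | The Matrix   | Sci-Fi | 7.4    | 1993
2  | Moonlight    | Drama  | 6.6    | 2015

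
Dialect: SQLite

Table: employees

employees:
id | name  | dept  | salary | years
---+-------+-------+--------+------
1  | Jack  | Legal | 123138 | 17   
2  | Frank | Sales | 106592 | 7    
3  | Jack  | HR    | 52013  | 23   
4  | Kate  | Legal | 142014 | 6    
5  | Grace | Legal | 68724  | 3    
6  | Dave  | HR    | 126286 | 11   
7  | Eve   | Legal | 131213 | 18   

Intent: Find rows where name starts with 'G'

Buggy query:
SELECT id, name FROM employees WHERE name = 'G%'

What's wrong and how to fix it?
Bug: '=' compares the literal string including the % character; pattern matching needs LIKE

Fix: Replace '=' with LIKE so 'G%' is treated as a pattern

Corrected query:
SELECT id, name FROM employees WHERE name LIKE 'G%'

Result:
id | name 
---+------
5  | Grace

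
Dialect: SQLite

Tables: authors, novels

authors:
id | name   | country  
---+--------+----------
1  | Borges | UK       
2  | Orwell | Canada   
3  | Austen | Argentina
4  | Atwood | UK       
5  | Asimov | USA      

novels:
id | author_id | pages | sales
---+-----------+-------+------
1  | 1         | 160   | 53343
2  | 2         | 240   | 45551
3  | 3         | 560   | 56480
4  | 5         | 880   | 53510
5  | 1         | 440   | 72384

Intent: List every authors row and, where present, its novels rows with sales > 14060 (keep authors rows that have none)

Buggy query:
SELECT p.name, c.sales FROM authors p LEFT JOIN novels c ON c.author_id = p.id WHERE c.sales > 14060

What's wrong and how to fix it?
Bug: Filtering c.sales in WHERE discards the NULL rows produced by LEFT JOIN, turning it into an inner join

Fix: Put 'c.sales > 14060' in the JOIN's ON clause instead of WHERE

Corrected query:
SELECT p.name, c.sales FROM authors p LEFT JOIN novels c ON c.author_id = p.id AND c.sales > 14060

Result:
name   | sales
-------+------
Borges | 53343
Borges | 72384
Orwell | 45551
Austen | 56480
Atwood | NULL 
Asimov | 53510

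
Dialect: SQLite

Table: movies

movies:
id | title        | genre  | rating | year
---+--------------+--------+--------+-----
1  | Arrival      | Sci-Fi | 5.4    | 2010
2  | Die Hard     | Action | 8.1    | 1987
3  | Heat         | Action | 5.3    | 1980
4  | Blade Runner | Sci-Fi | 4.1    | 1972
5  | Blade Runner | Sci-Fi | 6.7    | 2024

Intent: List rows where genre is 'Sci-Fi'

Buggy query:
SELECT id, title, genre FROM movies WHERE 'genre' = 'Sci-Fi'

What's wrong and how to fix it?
Bug: Single quotes denote string literals in SQL; the column name is being compared as a constant string

Fix: Remove the quotes around the column name (or use double quotes for an identifier)

Corrected query:
SELECT id, title, genre FROM movies WHERE genre = 'Sci-Fi'

Result:
id | title        | genre 
---+--------------+-------
1  | Arrival      | Sci-Fi
4  | Blade Runner | Sci-Fi
5  | Blade Runner | Sci-Fi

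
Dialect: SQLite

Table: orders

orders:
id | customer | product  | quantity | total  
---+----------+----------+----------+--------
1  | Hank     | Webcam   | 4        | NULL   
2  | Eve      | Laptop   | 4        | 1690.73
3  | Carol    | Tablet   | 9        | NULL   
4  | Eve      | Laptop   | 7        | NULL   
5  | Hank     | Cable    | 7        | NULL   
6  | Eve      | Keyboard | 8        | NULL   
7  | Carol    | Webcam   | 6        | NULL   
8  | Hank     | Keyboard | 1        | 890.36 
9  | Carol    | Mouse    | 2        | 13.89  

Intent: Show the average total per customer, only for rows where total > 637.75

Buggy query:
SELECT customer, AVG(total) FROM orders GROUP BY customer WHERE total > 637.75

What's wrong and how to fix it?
Bug: Row-level WHERE must come before GROUP BY in the clause order

Fix: Place WHERE between FROM and GROUP BY

Corrected query:
SELECT customer, AVG(total) FROM orders WHERE total > 637.75 GROUP BY customer

Result:
customer | AVG(total)
---------+-----------
Eve      | 1690.73   
Hank     | 890.36    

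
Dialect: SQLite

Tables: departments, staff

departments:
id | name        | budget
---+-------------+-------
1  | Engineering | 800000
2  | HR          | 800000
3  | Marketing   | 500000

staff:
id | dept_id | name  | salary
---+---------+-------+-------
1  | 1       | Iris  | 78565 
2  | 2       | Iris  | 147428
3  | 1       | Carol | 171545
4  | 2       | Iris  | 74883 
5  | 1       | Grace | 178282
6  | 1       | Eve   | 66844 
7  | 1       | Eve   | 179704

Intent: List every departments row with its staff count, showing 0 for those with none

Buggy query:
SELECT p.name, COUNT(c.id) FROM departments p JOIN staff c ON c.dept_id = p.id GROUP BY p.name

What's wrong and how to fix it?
Bug: An inner join excludes parents with zero children

Fix: Use LEFT JOIN so parents without children still appear (COUNT(c.id) gives 0)

Corrected query:
SELECT p.name, COUNT(c.id) FROM departments p LEFT JOIN staff c ON c.dept_id = p.id GROUP BY p.name

Result:
name        | COUNT(c.id)
------------+------------
Engineering | 5          
HR          | 2          
Marketing   | 0          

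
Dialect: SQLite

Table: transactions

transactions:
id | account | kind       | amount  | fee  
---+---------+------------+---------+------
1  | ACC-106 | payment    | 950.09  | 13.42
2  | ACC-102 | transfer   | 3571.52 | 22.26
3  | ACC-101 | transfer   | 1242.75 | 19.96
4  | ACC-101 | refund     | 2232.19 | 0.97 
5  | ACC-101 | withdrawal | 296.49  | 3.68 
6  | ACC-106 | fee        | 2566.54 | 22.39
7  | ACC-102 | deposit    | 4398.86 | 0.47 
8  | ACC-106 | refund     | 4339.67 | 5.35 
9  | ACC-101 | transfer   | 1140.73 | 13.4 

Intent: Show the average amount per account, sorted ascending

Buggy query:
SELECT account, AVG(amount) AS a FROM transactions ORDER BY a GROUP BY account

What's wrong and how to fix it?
Bug: GROUP BY must precede ORDER BY

Fix: Reorder: SELECT … FROM … GROUP BY … ORDER BY …

Corrected query:
SELECT account, AVG(amount) AS a FROM transactions GROUP BY account ORDER BY a

Result:
account | a          
--------+------------
ACC-101 | 1228.04    
ACC-106 | 2618.766667
ACC-102 | 3985.19    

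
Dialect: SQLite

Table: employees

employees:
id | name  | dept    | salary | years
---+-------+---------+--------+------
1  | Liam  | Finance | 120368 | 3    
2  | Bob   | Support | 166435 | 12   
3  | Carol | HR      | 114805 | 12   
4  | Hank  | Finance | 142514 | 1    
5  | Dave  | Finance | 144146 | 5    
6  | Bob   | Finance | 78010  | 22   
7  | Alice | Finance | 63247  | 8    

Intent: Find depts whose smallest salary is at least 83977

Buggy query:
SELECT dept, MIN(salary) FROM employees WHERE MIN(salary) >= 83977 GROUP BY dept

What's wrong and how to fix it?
Bug: MIN() in WHERE is a misuse of aggregate

Fix: Replace WHERE with HAVING after the GROUP BY

Corrected query:
SELECT dept, MIN(salary) FROM employees GROUP BY dept HAVING MIN(salary) >= 83977

Result:
dept    | MIN(salary)
--------+------------
HR      | 114805     
Support | 166435     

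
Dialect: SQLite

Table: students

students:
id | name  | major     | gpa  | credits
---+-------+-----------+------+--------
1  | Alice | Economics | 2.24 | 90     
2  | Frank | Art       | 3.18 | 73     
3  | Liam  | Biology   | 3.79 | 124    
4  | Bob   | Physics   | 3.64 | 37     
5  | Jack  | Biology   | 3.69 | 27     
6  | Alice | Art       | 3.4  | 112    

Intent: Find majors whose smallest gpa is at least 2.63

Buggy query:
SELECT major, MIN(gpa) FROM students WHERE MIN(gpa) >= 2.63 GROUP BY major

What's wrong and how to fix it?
Bug: Aggregates like MIN are computed per group after WHERE runs

Fix: Replace WHERE with HAVING after the GROUP BY

Corrected query:
SELECT major, MIN(gpa) FROM students GROUP BY major HAVING MIN(gpa) >= 2.63

Result:
major   | MIN(gpa)
--------+---------
Art     | 3.18    
Biology | 3.69    
Physics | 3.64    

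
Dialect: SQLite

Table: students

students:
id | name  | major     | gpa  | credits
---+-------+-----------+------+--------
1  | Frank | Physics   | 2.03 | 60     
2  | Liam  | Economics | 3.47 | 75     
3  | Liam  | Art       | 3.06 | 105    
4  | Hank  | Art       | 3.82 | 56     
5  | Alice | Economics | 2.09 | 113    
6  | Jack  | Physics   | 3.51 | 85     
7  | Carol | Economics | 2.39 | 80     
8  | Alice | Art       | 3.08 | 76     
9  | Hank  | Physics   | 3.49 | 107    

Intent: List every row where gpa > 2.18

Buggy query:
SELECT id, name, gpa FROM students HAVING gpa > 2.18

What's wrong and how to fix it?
Bug: HAVING filters the output of aggregation, but this query has no GROUP BY and no aggregate functions, so SQLite rejects it (HAVING clause on a non-aggregate query); the condition here is per row

Fix: Use WHERE for row-level filtering

Corrected query:
SELECT id, name, gpa FROM students WHERE gpa > 2.18

Result:
id | name  | gpa 
---+-------+-----
2  | Liam  | 3.47
3  | Liam  | 3.06
4  | Hank  | 3.82
6  | Jack  | 3.51
7  | Carol | 2.39
8  | Alice | 3.08
9  | Hank  | 3.49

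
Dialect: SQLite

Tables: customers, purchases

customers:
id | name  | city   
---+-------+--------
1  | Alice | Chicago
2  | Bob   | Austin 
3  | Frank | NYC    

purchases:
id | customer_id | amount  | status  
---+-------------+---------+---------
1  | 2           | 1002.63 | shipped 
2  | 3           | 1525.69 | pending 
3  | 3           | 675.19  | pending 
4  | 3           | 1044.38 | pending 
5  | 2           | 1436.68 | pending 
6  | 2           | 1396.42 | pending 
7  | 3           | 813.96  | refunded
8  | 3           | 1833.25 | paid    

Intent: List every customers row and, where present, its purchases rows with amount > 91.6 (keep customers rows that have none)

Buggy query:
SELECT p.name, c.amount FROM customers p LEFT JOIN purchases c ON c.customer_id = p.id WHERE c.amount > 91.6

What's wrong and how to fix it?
Bug: Filtering c.amount in WHERE discards the NULL rows produced by LEFT JOIN, turning it into an inner join

Fix: Put 'c.amount > 91.6' in the JOIN's ON clause instead of WHERE

Corrected query:
SELECT p.name, c.amount FROM customers p LEFT JOIN purchases c ON c.customer_id = p.id AND c.amount > 91.6

Result:
name  | amount 
------+--------
Alice | NULL   
Bob   | 1002.63
Bob   | 1396.42
Bob   | 1436.68
Frank | 675.19 
Frank | 813.96 
Frank | 1044.38
Frank | 1525.69
Frank | 1833.25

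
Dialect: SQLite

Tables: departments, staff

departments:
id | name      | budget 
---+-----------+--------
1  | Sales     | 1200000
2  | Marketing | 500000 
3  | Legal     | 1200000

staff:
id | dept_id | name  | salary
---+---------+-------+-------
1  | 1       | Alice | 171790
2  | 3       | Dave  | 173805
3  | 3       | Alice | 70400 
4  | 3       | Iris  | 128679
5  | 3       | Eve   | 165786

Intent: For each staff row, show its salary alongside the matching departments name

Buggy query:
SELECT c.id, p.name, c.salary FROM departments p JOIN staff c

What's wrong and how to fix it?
Bug: JOIN with no ON clause produces a cartesian product; every staff row pairs with every departments row

Fix: Add ON c.dept_id = p.id to the JOIN

Corrected query:
SELECT c.id, p.name, c.salary FROM departments p JOIN staff c ON c.dept_id = p.id

Result:
id | name  | salary
---+-------+-------
1  | Sales | 171790
2  | Legal | 173805
3  | Legal | 70400 
4  | Legal | 128679
5  | Legal | 165786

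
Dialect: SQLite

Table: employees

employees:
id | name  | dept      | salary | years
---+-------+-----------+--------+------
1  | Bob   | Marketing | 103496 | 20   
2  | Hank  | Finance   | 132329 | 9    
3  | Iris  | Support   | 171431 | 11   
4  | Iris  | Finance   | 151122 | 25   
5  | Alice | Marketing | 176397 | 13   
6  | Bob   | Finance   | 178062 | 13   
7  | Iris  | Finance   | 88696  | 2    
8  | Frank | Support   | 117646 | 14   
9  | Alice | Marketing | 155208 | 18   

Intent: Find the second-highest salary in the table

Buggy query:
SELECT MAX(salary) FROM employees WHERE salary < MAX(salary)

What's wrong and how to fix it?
Bug: MAX(salary) on the right of the comparison is an aggregate-in-WHERE error

Fix: Compute the overall MAX in a subquery, then take MAX of rows below it

Corrected query:
SELECT MAX(salary) FROM employees WHERE salary < (SELECT MAX(salary) FROM employees)

Result:
MAX(salary)
-----------
176397     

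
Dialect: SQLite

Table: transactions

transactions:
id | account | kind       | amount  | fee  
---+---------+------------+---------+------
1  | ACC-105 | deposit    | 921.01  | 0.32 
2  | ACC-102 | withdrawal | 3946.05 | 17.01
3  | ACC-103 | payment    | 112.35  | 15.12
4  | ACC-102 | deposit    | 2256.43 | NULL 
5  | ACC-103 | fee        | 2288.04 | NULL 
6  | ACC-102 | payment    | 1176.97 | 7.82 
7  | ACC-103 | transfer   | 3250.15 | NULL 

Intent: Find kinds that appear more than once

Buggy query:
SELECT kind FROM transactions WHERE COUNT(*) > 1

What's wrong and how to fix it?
Bug: COUNT(*) is an aggregate and cannot be used in WHERE

Fix: Group first, then use HAVING for the count condition

Corrected query:
SELECT kind FROM transactions GROUP BY kind HAVING COUNT(*) > 1

Result:
kind   
-------
deposit
payment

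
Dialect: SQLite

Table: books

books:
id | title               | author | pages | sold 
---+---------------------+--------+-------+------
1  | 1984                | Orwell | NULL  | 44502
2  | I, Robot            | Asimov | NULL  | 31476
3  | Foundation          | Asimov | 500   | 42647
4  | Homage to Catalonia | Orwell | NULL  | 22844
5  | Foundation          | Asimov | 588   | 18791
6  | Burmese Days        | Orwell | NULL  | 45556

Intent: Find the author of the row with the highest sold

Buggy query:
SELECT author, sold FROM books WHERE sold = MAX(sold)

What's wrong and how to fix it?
Bug: WHERE is evaluated per row; an aggregate over the whole table isn't defined there

Fix: Use a subquery: WHERE sold = (SELECT MAX(sold) FROM books)

Corrected query:
SELECT author, sold FROM books WHERE sold = (SELECT MAX(sold) FROM books)

Result:
author | sold 
-------+------
Orwell | 45556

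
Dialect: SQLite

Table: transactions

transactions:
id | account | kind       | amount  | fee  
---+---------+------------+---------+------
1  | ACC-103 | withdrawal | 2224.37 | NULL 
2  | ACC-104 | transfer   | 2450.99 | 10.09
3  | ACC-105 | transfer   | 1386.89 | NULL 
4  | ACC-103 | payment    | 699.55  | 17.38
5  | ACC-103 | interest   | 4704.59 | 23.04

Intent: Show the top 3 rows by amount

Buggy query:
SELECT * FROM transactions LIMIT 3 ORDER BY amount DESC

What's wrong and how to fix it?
Bug: LIMIT must come after ORDER BY

Fix: Swap the clauses: ORDER BY first, then LIMIT

Corrected query:
SELECT * FROM transactions ORDER BY amount DESC LIMIT 3

Result:
id | account | kind       | amount  | fee  
---+---------+------------+---------+------
5  | ACC-103 | interest   | 4704.59 | 23.04
2  | ACC-104 | transfer   | 2450.99 | 10.09
1  | ACC-103 | withdrawal | 2224.37 | NULL 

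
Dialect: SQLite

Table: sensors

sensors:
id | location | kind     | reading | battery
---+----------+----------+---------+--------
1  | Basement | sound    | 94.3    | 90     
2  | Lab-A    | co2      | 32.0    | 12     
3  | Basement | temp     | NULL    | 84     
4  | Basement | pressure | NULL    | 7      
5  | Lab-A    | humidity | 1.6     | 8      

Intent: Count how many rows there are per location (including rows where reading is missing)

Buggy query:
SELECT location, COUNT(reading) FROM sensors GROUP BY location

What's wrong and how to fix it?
Bug: COUNT(column) counts non-NULL values only; rows with NULL reading aren't counted

Fix: Replace COUNT(reading) with COUNT(*)

Corrected query:
SELECT location, COUNT(*) FROM sensors GROUP BY location

Result:
location | COUNT(*)
---------+---------
Basement | 3       
Lab-A    | 2       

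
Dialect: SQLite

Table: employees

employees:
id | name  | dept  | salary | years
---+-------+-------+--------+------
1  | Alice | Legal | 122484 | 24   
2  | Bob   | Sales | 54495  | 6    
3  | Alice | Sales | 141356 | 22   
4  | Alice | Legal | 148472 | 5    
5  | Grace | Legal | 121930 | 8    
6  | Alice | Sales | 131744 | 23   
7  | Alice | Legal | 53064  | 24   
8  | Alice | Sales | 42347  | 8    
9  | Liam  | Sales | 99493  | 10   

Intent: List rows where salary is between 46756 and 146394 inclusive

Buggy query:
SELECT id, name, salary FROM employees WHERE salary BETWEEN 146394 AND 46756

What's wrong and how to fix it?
Bug: BETWEEN expects the lower bound first; with 146394 AND 46756 the range is empty

Fix: Write BETWEEN 46756 AND 146394

Corrected query:
SELECT id, name, salary FROM employees WHERE salary BETWEEN 46756 AND 146394

Result:
id | name  | salary
---+-------+-------
1  | Alice | 122484
2  | Bob   | 54495 
3  | Alice | 141356
5  | Grace | 121930
6  | Alice | 131744
7  | Alice | 53064 
9  | Liam  | 99493 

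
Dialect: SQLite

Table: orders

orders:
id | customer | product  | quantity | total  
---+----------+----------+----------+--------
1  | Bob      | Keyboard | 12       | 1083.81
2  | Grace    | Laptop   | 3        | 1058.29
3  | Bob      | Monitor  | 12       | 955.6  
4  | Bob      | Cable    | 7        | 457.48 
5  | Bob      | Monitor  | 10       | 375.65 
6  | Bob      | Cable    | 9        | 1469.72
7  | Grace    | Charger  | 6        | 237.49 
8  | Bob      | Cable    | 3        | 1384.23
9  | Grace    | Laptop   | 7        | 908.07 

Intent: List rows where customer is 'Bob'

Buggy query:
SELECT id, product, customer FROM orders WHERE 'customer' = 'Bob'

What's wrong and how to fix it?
Bug: 'customer' in single quotes is a string literal, not the column; the comparison is literal-vs-literal and never true

Fix: Reference the column as customer without single quotes

Corrected query:
SELECT id, product, customer FROM orders WHERE customer = 'Bob'

Result:
id | product  | customer
---+----------+---------
1  | Keyboard | Bob     
3  | Monitor  | Bob     
4  | Cable    | Bob     
5  | Monitor  | Bob     
6  | Cable    | Bob     
8  | Cable    | Bob     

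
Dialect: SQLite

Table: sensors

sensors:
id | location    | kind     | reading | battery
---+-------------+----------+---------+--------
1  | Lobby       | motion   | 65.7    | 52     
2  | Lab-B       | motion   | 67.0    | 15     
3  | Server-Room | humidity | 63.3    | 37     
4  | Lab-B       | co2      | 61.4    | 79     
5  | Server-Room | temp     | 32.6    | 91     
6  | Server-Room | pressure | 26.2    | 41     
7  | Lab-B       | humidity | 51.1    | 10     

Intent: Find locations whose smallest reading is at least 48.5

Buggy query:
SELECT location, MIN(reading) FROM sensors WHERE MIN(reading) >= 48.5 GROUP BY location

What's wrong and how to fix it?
Bug: Aggregates like MIN are computed per group after WHERE runs

Fix: Use HAVING for the per-group MIN condition

Corrected query:
SELECT location, MIN(reading) FROM sensors GROUP BY location HAVING MIN(reading) >= 48.5

Result:
location | MIN(reading)
---------+-------------
Lab-B    | 51.1        
Lobby    | 65.7        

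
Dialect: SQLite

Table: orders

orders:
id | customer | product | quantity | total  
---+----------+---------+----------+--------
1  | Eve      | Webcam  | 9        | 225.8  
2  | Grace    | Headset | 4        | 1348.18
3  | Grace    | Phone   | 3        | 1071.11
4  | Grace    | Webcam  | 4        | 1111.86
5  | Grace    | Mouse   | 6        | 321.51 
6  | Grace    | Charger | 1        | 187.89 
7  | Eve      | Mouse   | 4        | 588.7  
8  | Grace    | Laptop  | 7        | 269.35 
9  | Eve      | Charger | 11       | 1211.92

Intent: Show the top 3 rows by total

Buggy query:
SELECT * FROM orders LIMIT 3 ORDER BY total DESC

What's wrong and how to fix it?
Bug: ORDER BY cannot follow LIMIT; LIMIT is the final clause

Fix: Swap the clauses: ORDER BY first, then LIMIT

Corrected query:
SELECT * FROM orders ORDER BY total DESC LIMIT 3

Result:
id | customer | product | quantity | total  
---+----------+---------+----------+--------
2  | Grace    | Headset | 4        | 1348.18
9  | Eve      | Charger | 11       | 1211.92
4  | Grace    | Webcam  | 4        | 1111.86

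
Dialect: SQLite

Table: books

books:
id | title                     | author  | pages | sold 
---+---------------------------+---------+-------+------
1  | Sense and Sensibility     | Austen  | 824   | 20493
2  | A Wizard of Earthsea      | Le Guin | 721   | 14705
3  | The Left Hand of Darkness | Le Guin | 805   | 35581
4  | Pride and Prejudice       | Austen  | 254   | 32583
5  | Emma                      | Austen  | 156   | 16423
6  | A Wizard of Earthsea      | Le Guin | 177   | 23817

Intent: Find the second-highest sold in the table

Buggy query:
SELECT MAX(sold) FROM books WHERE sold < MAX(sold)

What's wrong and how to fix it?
Bug: The inner MAX is an aggregate inside WHERE, which is not allowed

Fix: Put the inner MAX in a scalar subquery

Corrected query:
SELECT MAX(sold) FROM books WHERE sold < (SELECT MAX(sold) FROM books)

Result:
MAX(sold)
---------
32583    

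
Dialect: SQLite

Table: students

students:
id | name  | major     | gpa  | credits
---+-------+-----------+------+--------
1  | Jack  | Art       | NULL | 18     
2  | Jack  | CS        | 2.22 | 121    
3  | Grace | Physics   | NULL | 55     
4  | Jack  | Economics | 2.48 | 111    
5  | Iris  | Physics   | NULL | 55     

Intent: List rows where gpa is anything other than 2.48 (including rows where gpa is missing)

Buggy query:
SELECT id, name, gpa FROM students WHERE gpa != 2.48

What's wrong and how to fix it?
Bug: 'gpa != 2.48' is unknown when gpa is NULL, so NULL rows are silently excluded

Fix: Add an explicit OR gpa IS NULL to include the missing-value rows

Corrected query:
SELECT id, name, gpa FROM students WHERE gpa != 2.48 OR gpa IS NULL

Result:
id | name  | gpa 
---+-------+-----
1  | Jack  | NULL
2  | Jack  | 2.22
3  | Grace | NULL
5  | Iris  | NULL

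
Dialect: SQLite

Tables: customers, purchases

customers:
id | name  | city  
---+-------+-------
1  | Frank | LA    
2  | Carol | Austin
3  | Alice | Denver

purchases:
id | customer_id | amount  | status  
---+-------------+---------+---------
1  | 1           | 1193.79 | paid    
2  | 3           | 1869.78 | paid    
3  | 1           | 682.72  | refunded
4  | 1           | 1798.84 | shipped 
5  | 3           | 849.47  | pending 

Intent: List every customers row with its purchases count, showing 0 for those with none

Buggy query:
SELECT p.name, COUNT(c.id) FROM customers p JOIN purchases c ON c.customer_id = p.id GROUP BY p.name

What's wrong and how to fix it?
Bug: An inner join excludes parents with zero children

Fix: Switch to LEFT JOIN to retain unmatched parent rows

Corrected query:
SELECT p.name, COUNT(c.id) FROM customers p LEFT JOIN purchases c ON c.customer_id = p.id GROUP BY p.name

Result:
name  | COUNT(c.id)
------+------------
Alice | 2          
Carol | 0          
Frank | 3          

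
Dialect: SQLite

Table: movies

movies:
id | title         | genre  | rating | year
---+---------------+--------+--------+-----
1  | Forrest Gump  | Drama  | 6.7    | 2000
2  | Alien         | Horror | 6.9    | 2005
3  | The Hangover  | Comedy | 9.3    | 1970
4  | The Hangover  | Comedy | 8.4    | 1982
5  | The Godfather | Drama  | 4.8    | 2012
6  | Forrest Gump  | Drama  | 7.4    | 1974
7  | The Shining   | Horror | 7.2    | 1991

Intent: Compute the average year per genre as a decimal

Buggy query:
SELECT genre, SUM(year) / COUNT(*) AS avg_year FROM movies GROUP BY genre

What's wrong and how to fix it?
Bug: Both operands are integers, so '/' performs integer division and truncates

Fix: Multiply by 1.0 (or CAST to REAL) to force floating-point division

Corrected query:
SELECT genre, SUM(year) * 1.0 / COUNT(*) AS avg_year FROM movies GROUP BY genre

Result:
genre  | avg_year   
-------+------------
Comedy | 1976       
Drama  | 1995.333333
Horror | 1998       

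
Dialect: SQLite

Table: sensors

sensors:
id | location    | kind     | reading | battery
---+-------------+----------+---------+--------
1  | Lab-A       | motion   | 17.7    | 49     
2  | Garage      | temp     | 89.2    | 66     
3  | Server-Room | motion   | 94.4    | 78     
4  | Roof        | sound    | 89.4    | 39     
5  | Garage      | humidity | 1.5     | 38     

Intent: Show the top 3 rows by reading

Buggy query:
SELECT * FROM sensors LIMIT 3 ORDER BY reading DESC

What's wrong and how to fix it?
Bug: LIMIT must come after ORDER BY

Fix: Sort with ORDER BY, then apply LIMIT

Corrected query:
SELECT * FROM sensors ORDER BY reading DESC LIMIT 3

Result:
id | location    | kind   | reading | battery
---+-------------+--------+---------+--------
3  | Server-Room | motion | 94.4    | 78     
4  | Roof        | sound  | 89.4    | 39     
2  | Garage      | temp   | 89.2    | 66     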